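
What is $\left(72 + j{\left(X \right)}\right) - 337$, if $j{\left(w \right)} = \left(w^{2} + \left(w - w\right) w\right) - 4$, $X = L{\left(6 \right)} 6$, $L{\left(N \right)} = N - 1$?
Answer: $631$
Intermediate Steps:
$L{\left(N \right)} = -1 + N$
$X = 30$ ($X = \left(-1 + 6\right) 6 = 5 \cdot 6 = 30$)
$j{\left(w \right)} = -4 + w^{2}$ ($j{\left(w \right)} = \left(w^{2} + 0 w\right) - 4 = \left(w^{2} + 0\right) - 4 = w^{2} - 4 = -4 + w^{2}$)
$\left(72 + j{\left(X \right)}\right) - 337 = \left(72 - \left(4 - 30^{2}\right)\right) - 337 = \left(72 + \left(-4 + 900\right)\right) - 337 = \left(72 + 896\right) - 337 = 968 - 337 = 631$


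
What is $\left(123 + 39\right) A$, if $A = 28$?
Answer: $4536$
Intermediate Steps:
$\left(123 + 39\right) A = \left(123 + 39\right) 28 = 162 \cdot 28 = 4536$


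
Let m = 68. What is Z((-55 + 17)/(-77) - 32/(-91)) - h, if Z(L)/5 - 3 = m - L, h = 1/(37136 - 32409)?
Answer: 1659766874/4731727 ≈ 350.77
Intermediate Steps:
h = 1/4727 ≈ 0.00021155
Z(L) = 355 - 5*L (Z(L) = 15 + 5*(68 - L) = 15 + (340 - 5*L) = 355 - 5*L)
Z((-55 + 17)/(-77) - 32/(-91)) - h = (355 - 5*((-55 + 17)/(-77) - 32/(-91))) - 1*1/4727 = (355 - 5*(-38*(-1/77) - 32*(-1/91))) - 1/4727 = (355 - 5*(38/77 + 32/91)) - 1/4727 = (355 - 5*846/1001) - 1/4727 = (355 - 4230/1001) - 1/4727 = 351125/1001 - 1/4727 = 1659766874/4731727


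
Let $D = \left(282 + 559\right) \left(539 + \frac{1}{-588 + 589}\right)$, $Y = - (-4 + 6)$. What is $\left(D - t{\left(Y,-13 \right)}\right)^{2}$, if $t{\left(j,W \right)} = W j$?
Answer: $206219524996$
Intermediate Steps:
$Y = -2$ ($Y = \left(-1\right) 2 = -2$)
$D = 454140$ ($D = 841 \left(539 + 1^{-1}\right) = 841 \left(539 + 1\right) = 841 \cdot 540 = 454140$)
$\left(D - t{\left(Y,-13 \right)}\right)^{2} = \left(454140 - \left(-13\right) \left(-2\right)\right)^{2} = \left(454140 - 26\right)^{2} = 454114^{2} = 206219524996$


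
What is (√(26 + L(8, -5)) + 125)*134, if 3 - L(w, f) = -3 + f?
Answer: 16750 + 134*√37 ≈ 17565.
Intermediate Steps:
L(w, f) = 6 - f (L(w, f) = 3 - (-3 + f) = 3 + (3 - f) = 6 - f)
(√(26 + L(8, -5)) + 125)*134 = (√(26 + (6 - 1*(-5))) + 125)*134 = (√(26 + (6 + 5)) + 125)*134 = (√(26 + 11) + 125)*134 = (√37 + 125)*134 = (125 + √37)*134 = 16750 + 134*√37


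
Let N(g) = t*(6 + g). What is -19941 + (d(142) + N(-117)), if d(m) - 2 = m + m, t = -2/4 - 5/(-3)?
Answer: -39569/2 ≈ -19785.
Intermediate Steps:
t = 7/6 (t = -2*¼ - 5*(-⅓) = -½ + 5/3 = 7/6 ≈ 1.1667)
d(m) = 2 + 2*m (d(m) = 2 + (m + m) = 2 + 2*m)
N(g) = 7 + 7*g/6 (N(g) = 7*(6 + g)/6 = 7 + 7*g/6)
-19941 + (d(142) + N(-117)) = -19941 + ((2 + 2*142) + (7 + (7/6)*(-117))) = -19941 + ((2 + 284) + (7 - 273/2)) = -19941 + (286 - 259/2) = -19941 + 313/2 = -39569/2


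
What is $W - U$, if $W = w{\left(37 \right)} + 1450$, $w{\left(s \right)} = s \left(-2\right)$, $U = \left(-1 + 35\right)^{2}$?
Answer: $220$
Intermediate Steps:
$U = 1156$ ($U = 34^{2} = 1156$)
$w{\left(s \right)} = - 2 s$
$W = 1376$ ($W = \left(-2\right) 37 + 1450 = -74 + 1450 = 1376$)
$W - U = 1376 - 1156 = 220$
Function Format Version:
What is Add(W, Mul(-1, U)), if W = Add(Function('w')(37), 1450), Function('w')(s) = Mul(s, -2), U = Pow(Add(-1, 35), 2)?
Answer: 220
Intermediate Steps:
U = 1156 (U = Pow(34, 2) = 1156)
Function('w')(s) = Mul(-2, s)
W = 1376 (W = Add(Mul(-2, 37), 1450) = Add(-74, 1450) = 1376)
Add(W, Mul(-1, U)) = Add(1376, Mul(-1, 1156)) = Add(1376, -1156) = 220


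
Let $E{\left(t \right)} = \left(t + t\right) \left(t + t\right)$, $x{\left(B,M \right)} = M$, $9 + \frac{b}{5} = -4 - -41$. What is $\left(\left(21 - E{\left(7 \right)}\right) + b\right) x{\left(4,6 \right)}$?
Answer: $-210$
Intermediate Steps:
$b = 140$ ($b = -45 + 5 \left(-4 - -41\right) = -45 + 5 \left(-4 + 41\right) = -45 + 5 \cdot 37 = -45 + 185 = 140$)
$E{\left(t \right)} = 4 t^{2}$ ($E{\left(t \right)} = 2 t 2 t = 4 t^{2}$)
$\left(\left(21 - E{\left(7 \right)}\right) + b\right) x{\left(4,6 \right)} = \left(\left(21 - 4 \cdot 7^{2}\right) + 140\right) 6 = \left(\left(21 - 4 \cdot 49\right) + 140\right) 6 = \left(\left(21 - 196\right) + 140\right) 6 = \left(-175 + 140\right) 6 = \left(-35\right) 6 = -210$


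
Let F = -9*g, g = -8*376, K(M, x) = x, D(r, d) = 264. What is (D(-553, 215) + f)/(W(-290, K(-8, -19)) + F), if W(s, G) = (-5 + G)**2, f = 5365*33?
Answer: 6567/1024 ≈ 6.4131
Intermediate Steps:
f = 177045
g = -3008
F = 27072 (F = -9*(-3008) = 27072)
(D(-553, 215) + f)/(W(-290, K(-8, -19)) + F) = (264 + 177045)/((-5 - 19)**2 + 27072) = 177309/((-24)**2 + 27072) = 177309/(576 + 27072) = 177309/27648 = 177309*(1/27648) = 6567/1024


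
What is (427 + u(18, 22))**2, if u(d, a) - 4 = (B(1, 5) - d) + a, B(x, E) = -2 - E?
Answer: 183184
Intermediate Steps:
u(d, a) = -3 + a - d (u(d, a) = 4 + (((-2 - 1*5) - d) + a) = 4 + (((-2 - 5) - d) + a) = 4 + ((-7 - d) + a) = 4 + (-7 + a - d) = -3 + a - d)
(427 + u(18, 22))**2 = (427 + (-3 + 22 - 1*18))**2 = (427 + (-3 + 22 - 18))**2 = (427 + 1)**2 = 428**2 = 183184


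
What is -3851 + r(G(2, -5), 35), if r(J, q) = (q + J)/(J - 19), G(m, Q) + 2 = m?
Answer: -73204/19 ≈ -3852.8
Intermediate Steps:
G(m, Q) = -2 + m
r(J, q) = (J + q)/(-19 + J)
-3851 + r(G(2, -5), 35) = -3851 + ((-2 + 2) + 35)/(-19 + (-2 + 2)) = -3851 + (0 + 35)/(-19 + 0) = -3851 + 35/(-19) = -3851 - 1/19*35 = -3851 - 35/19 = -73204/19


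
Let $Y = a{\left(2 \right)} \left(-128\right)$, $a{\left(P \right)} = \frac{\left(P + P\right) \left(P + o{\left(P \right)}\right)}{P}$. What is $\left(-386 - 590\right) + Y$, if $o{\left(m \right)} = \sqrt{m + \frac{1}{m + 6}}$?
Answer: $-1488 - 64 \sqrt{34} \approx -1861.2$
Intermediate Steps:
$o{\left(m \right)} = \sqrt{m + \frac{1}{6 + m}}$
$a{\left(P \right)} = 2 P + 2 \sqrt{\frac{1 + P \left(6 + P\right)}{6 + P}}$ ($a{\left(P \right)} = \frac{\left(P + P\right) \left(P + \sqrt{\frac{1 + P \left(6 + P\right)}{6 + P}}\right)}{P} = \frac{2 P \left(P + \sqrt{\frac{1 + P \left(6 + P\right)}{6 + P}}\right)}{P} = 2 P + 2 \sqrt{\frac{1 + P \left(6 + P\right)}{6 + P}}$)
$Y = -512 - 64 \sqrt{34}$ ($Y = \left(2 \cdot 2 + 2 \sqrt{\frac{1 + 2 \left(6 + 2\right)}{6 + 2}}\right) \left(-128\right) = \left(4 + 2 \sqrt{\frac{1 + 2 \cdot 8}{8}}\right) \left(-128\right) = \left(4 + 2 \sqrt{\frac{1 + 16}{8}}\right) \left(-128\right) = \left(4 + 2 \sqrt{\frac{1}{8} \cdot 17}\right) \left(-128\right) = \left(4 + 2 \sqrt{\frac{17}{8}}\right) \left(-128\right) = \left(4 + 2 \frac{\sqrt{34}}{4}\right) \left(-128\right) = \left(4 + \frac{\sqrt{34}}{2}\right) \left(-128\right) = -512 - 64 \sqrt{34} \approx -885.18$)
$\left(-386 - 590\right) + Y = \left(-386 - 590\right) - \left(512 + 64 \sqrt{34}\right) = -976 - \left(512 + 64 \sqrt{34}\right) = -1488 - 64 \sqrt{34}$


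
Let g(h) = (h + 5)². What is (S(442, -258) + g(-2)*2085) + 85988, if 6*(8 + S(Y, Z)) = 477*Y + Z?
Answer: 139841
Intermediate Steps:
g(h) = (5 + h)²
S(Y, Z) = -8 + Z/6 + 159*Y/2 (S(Y, Z) = -8 + (477*Y + Z)/6 = -8 + (Z + 477*Y)/6 = -8 + (Z/6 + 159*Y/2) = -8 + Z/6 + 159*Y/2)
(S(442, -258) + g(-2)*2085) + 85988 = ((-8 + (⅙)*(-258) + (159/2)*442) + (5 - 2)²*2085) + 85988 = ((-8 - 43 + 35139) + 3²*2085) + 85988 = (35088 + 9*2085) + 85988 = (35088 + 18765) + 85988 = 53853 + 85988 = 139841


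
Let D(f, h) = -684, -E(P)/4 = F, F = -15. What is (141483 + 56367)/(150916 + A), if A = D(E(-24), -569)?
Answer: 98925/75116 ≈ 1.3170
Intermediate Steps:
E(P) = 60 (E(P) = -4*(-15) = 60)
A = -684
(141483 + 56367)/(150916 + A) = (141483 + 56367)/(150916 - 684) = 197850/150232 = 197850*(1/150232) = 98925/75116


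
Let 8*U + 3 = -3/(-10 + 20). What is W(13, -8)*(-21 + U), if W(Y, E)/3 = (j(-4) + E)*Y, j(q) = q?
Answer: 200421/20 ≈ 10021.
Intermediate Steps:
U = -33/80 (U = -3/8 + (-3/(-10 + 20))/8 = -3/8 + (-3/10)/8 = -3/8 + (-3*⅒)/8 = -3/8 + (⅛)*(-3/10) = -3/8 - 3/80 = -33/80 ≈ -0.41250)
W(Y, E) = 3*Y*(-4 + E) (W(Y, E) = 3*((-4 + E)*Y) = 3*(Y*(-4 + E)) = 3*Y*(-4 + E))
W(13, -8)*(-21 + U) = (3*13*(-4 - 8))*(-21 - 33/80) = (3*13*(-12))*(-1713/80) = -468*(-1713/80) = 200421/20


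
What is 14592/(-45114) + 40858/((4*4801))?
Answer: 130253587/72197438 ≈ 1.8041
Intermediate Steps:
14592/(-45114) + 40858/((4*4801)) = 14592*(-1/45114) + 40858/19204 = -2432/7519 + 40858*(1/19204) = -2432/7519 + 20429/9602 = 130253587/72197438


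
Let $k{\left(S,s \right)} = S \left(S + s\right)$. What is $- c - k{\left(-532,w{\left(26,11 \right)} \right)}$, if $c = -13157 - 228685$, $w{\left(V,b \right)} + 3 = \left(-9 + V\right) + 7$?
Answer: $-30010$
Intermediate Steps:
$w{\left(V,b \right)} = -5 + V$ ($w{\left(V,b \right)} = -3 + \left(\left(-9 + V\right) + 7\right) = -3 + \left(-2 + V\right) = -5 + V$)
$c = -241842$ ($c = -13157 - 228685 = -241842$)
$- c - k{\left(-532,w{\left(26,11 \right)} \right)} = \left(-1\right) \left(-241842\right) - - 532 \left(-532 + \left(-5 + 26\right)\right) = 241842 - - 532 \left(-532 + 21\right) = 241842 - \left(-532\right) \left(-511\right) = 241842 - 271852 = -30010$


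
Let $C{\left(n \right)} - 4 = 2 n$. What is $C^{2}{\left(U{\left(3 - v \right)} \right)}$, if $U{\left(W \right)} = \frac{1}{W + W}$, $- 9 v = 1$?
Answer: $\frac{14641}{784} \approx 18.675$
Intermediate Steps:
$v = - \frac{1}{9}$ ($v = \left(- \frac{1}{9}\right) 1 = - \frac{1}{9} \approx -0.11111$)
$U{\left(W \right)} = \frac{1}{2 W}$
$C{\left(n \right)} = 4 + 2 n$
$C^{2}{\left(U{\left(3 - v \right)} \right)} = \left(4 + 2 \frac{1}{2 \left(3 - - \frac{1}{9}\right)}\right)^{2} = \left(4 + 2 \frac{1}{2 \left(3 + \frac{1}{9}\right)}\right)^{2} = \left(4 + 2 \frac{1}{2 \cdot \frac{28}{9}}\right)^{2} = \left(4 + 2 \cdot \frac{1}{2} \cdot \frac{9}{28}\right)^{2} = \left(4 + 2 \cdot \frac{9}{56}\right)^{2} = \left(4 + \frac{9}{28}\right)^{2} = \left(\frac{121}{28}\right)^{2} = \frac{14641}{784}$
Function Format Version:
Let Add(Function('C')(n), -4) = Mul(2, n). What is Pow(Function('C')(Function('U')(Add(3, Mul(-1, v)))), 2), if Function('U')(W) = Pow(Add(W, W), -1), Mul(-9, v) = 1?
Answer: Rational(14641, 784) ≈ 18.675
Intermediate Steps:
v = Rational(-1, 9) (v = Mul(Rational(-1, 9), 1) = Rational(-1, 9) ≈ -0.11111)
Function('U')(W) = Mul(Rational(1, 2), Pow(W, -1)) (Function('U')(W) = Pow(Mul(2, W), -1) = Mul(Rational(1, 2), Pow(W, -1)))
Function('C')(n) = Add(4, Mul(2, n))
Pow(Function('C')(Function('U')(Add(3, Mul(-1, v)))), 2) = Pow(Add(4, Mul(2, Mul(Rational(1, 2), Pow(Add(3, Mul(-1, Rational(-1, 9))), -1)))), 2) = Pow(Add(4, Mul(2, Mul(Rational(1, 2), Pow(Add(3, Rational(1, 9)), -1)))), 2) = Pow(Add(4, Mul(2, Mul(Rational(1, 2), Pow(Rational(28, 9), -1)))), 2) = Pow(Add(4, Mul(2, Mul(Rational(1, 2), Rational(9, 28)))), 2) = Pow(Add(4, Mul(2, Rational(9, 56))), 2) = Pow(Add(4, Rational(9, 28)), 2) = Pow(Rational(121, 28), 2) = Rational(14641, 784)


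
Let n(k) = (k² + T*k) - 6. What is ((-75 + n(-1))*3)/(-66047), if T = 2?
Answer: 246/66047 ≈ 0.0037246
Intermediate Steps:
n(k) = -6 + k² + 2*k (n(k) = (k² + 2*k) - 6 = -6 + k² + 2*k)
((-75 + n(-1))*3)/(-66047) = ((-75 + (-6 + (-1)² + 2*(-1)))*3)/(-66047) = ((-75 + (-6 + 1 - 2))*3)*(-1/66047) = ((-75 - 7)*3)*(-1/66047) = -82*3*(-1/66047) = -246*(-1/66047) = 246/66047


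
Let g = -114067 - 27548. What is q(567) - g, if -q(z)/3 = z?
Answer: 139914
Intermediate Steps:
g = -141615
q(z) = -3*z
q(567) - g = -3*567 - 1*(-141615) = -1701 + 141615 = 139914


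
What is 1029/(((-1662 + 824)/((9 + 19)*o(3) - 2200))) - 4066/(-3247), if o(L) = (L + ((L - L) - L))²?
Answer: 3676982954/1360493 ≈ 2702.7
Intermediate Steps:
o(L) = 0 (o(L) = (L + (0 - L))² = (L - L)² = 0² = 0)
1029/(((-1662 + 824)/((9 + 19)*o(3) - 2200))) - 4066/(-3247) = 1029/(((-1662 + 824)/((9 + 19)*0 - 2200))) - 4066/(-3247) = 1029/((-838/(28*0 - 2200))) - 4066*(-1/3247) = 1029/((-838/(0 - 2200))) + 4066/3247 = 1029/((-838/(-2200))) + 4066/3247 = 1029/((-838*(-1/2200))) + 4066/3247 = 1029/(419/1100) + 4066/3247 = 1029*(1100/419) + 4066/3247 = 1131900/419 + 4066/3247 = 3676982954/1360493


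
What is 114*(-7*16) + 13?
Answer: -12755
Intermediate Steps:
114*(-7*16) + 13 = 114*(-112) + 13 = -12768 + 13 = -12755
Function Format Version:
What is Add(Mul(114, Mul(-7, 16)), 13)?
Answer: -12755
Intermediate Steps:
Add(Mul(114, Mul(-7, 16)), 13) = Add(Mul(114, -112), 13) = Add(-12768, 13) = -12755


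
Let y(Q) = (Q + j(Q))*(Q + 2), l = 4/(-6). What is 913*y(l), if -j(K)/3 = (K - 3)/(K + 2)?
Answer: 83083/9 ≈ 9231.4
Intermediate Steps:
j(K) = -3*(-3 + K)/(2 + K) (j(K) = -3*(K - 3)/(K + 2) = -3*(-3 + K)/(2 + K))
l = -⅔ (l = 4*(-⅙) = -⅔ ≈ -0.66667)
y(Q) = (2 + Q)*(Q + 3*(3 - Q)/(2 + Q)) (y(Q) = (Q + 3*(3 - Q)/(2 + Q))*(Q + 2) = (Q + 3*(3 - Q)/(2 + Q))*(2 + Q) = (2 + Q)*(Q + 3*(3 - Q)/(2 + Q)))
913*y(l) = 913*(9 + (-⅔)² - 1*(-⅔)) = 913*(9 + 4/9 + ⅔) = 913*(91/9) = 83083/9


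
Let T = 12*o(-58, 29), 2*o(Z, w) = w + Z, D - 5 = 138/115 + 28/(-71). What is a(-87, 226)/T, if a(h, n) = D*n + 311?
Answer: -576191/61770 ≈ -9.3280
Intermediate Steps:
D = 2061/355 (D = 5 + (138/115 + 28/(-71)) = 5 + (138*(1/115) + 28*(-1/71)) = 5 + (6/5 - 28/71) = 5 + 286/355 = 2061/355 ≈ 5.8056)
o(Z, w) = Z/2 + w/2 (o(Z, w) = (w + Z)/2 = (Z + w)/2 = Z/2 + w/2)
a(h, n) = 311 + 2061*n/355 (a(h, n) = 2061*n/355 + 311 = 311 + 2061*n/355)
T = -174 (T = 12*((½)*(-58) + (½)*29) = 12*(-29 + 29/2) = 12*(-29/2) = -174)
a(-87, 226)/T = (311 + (2061/355)*226)/(-174) = (311 + 465786/355)*(-1/174) = (576191/355)*(-1/174) = -576191/61770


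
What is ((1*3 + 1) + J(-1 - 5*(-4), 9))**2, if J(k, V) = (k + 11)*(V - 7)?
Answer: 4096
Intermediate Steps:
J(k, V) = (-7 + V)*(11 + k) (J(k, V) = (11 + k)*(-7 + V) = (-7 + V)*(11 + k))
((1*3 + 1) + J(-1 - 5*(-4), 9))**2 = ((1*3 + 1) + (-77 - 7*(-1 - 5*(-4)) + 11*9 + 9*(-1 - 5*(-4))))**2 = ((3 + 1) + (-77 - 7*(-1 + 20) + 99 + 9*(-1 + 20)))**2 = (4 + (-77 - 7*19 + 99 + 9*19))**2 = (4 + (-77 - 133 + 99 + 171))**2 = (4 + 60)**2 = 64**2 = 4096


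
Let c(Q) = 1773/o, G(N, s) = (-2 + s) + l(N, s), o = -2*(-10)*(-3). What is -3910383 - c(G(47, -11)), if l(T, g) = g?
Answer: -78207069/20 ≈ -3.9104e+6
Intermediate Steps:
o = -60 (o = 20*(-3) = -60)
G(N, s) = -2 + 2*s (G(N, s) = (-2 + s) + s = -2 + 2*s)
c(Q) = -591/20 (c(Q) = 1773/(-60) = 1773*(-1/60) = -591/20)
-3910383 - c(G(47, -11)) = -3910383 - 1*(-591/20) = -3910383 + 591/20 = -78207069/20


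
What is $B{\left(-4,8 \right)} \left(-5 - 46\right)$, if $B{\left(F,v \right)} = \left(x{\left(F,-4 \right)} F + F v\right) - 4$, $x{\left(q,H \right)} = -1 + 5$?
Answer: $2652$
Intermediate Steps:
$x{\left(q,H \right)} = 4$
$B{\left(F,v \right)} = -4 + 4 F + F v$ ($B{\left(F,v \right)} = \left(4 F + F v\right) - 4 = -4 + 4 F + F v$)
$B{\left(-4,8 \right)} \left(-5 - 46\right) = \left(-4 + 4 \left(-4\right) - 32\right) \left(-5 - 46\right) = \left(-4 - 16 - 32\right) \left(-51\right) = \left(-52\right) \left(-51\right) = 2652$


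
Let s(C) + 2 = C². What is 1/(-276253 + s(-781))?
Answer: 1/333706 ≈ 2.9967e-6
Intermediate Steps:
s(C) = -2 + C²
1/(-276253 + s(-781)) = 1/(-276253 + (-2 + (-781)²)) = 1/(-276253 + (-2 + 609961)) = 1/(-276253 + 609959) = 1/333706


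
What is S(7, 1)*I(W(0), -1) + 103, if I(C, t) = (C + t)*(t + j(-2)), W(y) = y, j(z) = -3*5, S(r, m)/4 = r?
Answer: 551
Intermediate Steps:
S(r, m) = 4*r
j(z) = -15
I(C, t) = (-15 + t)*(C + t) (I(C, t) = (C + t)*(t - 15) = (C + t)*(-15 + t) = (-15 + t)*(C + t))
S(7, 1)*I(W(0), -1) + 103 = (4*7)*((-1)² - 15*0 - 15*(-1) + 0*(-1)) + 103 = 28*(1 + 0 + 15 + 0) + 103 = 28*16 + 103 = 448 + 103 = 551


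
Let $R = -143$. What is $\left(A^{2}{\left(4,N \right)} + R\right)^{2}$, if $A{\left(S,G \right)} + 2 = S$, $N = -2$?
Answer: $19321$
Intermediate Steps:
$A{\left(S,G \right)} = -2 + S$
$\left(A^{2}{\left(4,N \right)} + R\right)^{2} = \left(\left(-2 + 4\right)^{2} - 143\right)^{2} = \left(2^{2} - 143\right)^{2} = \left(4 - 143\right)^{2} = \left(-139\right)^{2} = 19321$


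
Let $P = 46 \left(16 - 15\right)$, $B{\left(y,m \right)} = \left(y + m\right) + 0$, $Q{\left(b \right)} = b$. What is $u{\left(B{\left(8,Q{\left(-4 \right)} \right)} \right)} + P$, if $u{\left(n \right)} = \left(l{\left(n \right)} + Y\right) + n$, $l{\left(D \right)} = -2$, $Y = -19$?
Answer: $29$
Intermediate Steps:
$B{\left(y,m \right)} = m + y$ ($B{\left(y,m \right)} = \left(m + y\right) + 0 = m + y$)
$P = 46$ ($P = 46 \cdot 1 = 46$)
$u{\left(n \right)} = -21 + n$ ($u{\left(n \right)} = \left(-2 - 19\right) + n = -21 + n$)
$u{\left(B{\left(8,Q{\left(-4 \right)} \right)} \right)} + P = \left(-21 + \left(-4 + 8\right)\right) + 46 = \left(-21 + 4\right) + 46 = -17 + 46 = 29$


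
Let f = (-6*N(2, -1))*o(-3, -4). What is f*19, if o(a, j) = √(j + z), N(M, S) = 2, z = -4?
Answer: -456*I*√2 ≈ -644.88*I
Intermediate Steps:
o(a, j) = √(-4 + j) (o(a, j) = √(j - 4) = √(-4 + j))
f = -24*I*√2 (f = (-6*2)*√(-4 - 4) = -24*I*√2 ≈ -33.941*I)
f*19 = -24*I*√2*19 = -456*I*√2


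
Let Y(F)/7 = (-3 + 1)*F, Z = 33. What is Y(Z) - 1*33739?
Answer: -34201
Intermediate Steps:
Y(F) = -14*F (Y(F) = 7*((-3 + 1)*F) = 7*(-2*F) = -14*F)
Y(Z) - 1*33739 = -14*33 - 1*33739 = -462 - 33739 = -34201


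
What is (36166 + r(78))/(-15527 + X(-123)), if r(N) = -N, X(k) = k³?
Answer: -1388/72169 ≈ -0.019233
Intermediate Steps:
(36166 + r(78))/(-15527 + X(-123)) = (36166 - 1*78)/(-15527 + (-123)³) = (36166 - 78)/(-15527 - 1860867) = 36088/(-1876394) = 36088*(-1/1876394) = -1388/72169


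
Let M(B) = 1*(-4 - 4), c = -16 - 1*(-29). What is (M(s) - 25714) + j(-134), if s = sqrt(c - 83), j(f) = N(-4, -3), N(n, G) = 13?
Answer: -25709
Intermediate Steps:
j(f) = 13
c = 13 (c = -16 + 29 = 13)
s = I*sqrt(70) (s = sqrt(13 - 83) = sqrt(-70) = I*sqrt(70) ≈ 8.3666*I)
M(B) = -8 (M(B) = 1*(-8) = -8)
(M(s) - 25714) + j(-134) = (-8 - 25714) + 13 = -25722 + 13 = -25709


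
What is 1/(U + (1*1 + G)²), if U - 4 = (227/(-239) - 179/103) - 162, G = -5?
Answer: -24617/3561776 ≈ -0.0069114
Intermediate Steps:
U = -3955648/24617 (U = 4 + ((227/(-239) - 179/103) - 162) = 4 + ((227*(-1/239) - 179*1/103) - 162) = 4 + ((-227/239 - 179/103) - 162) = 4 + (-66162/24617 - 162) = 4 - 4054116/24617 = -3955648/24617 ≈ -160.69)
1/(U + (1*1 + G)²) = 1/(-3955648/24617 + (1*1 - 5)²) = 1/(-3955648/24617 + (1 - 5)²) = 1/(-3955648/24617 + (-4)²) = 1/(-3955648/24617 + 16) = 1/(-3561776/24617) = -24617/3561776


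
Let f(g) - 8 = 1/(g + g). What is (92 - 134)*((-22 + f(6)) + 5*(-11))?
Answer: 5789/2 ≈ 2894.5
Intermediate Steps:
f(g) = 8 + 1/(2*g) (f(g) = 8 + 1/(g + g) = 8 + 1/(2*g))
(92 - 134)*((-22 + f(6)) + 5*(-11)) = (92 - 134)*((-22 + (8 + (1/2)/6)) + 5*(-11)) = -42*((-22 + (8 + (1/2)*(1/6))) - 55) = -42*((-22 + (8 + 1/12)) - 55) = -42*((-22 + 97/12) - 55) = -42*(-167/12 - 55) = -42*(-827/12) = 5789/2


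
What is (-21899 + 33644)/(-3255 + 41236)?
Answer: 11745/37981 ≈ 0.30923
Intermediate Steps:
(-21899 + 33644)/(-3255 + 41236) = 11745/37981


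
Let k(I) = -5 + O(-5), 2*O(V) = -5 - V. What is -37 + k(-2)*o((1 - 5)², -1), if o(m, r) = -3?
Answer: -22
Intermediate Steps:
O(V) = -5/2 - V/2 (O(V) = (-5 - V)/2 = -5/2 - V/2)
k(I) = -5 (k(I) = -5 + (-5/2 - ½*(-5)) = -5 + (-5/2 + 5/2) = -5 + 0 = -5)
-37 + k(-2)*o((1 - 5)², -1) = -37 - 5*(-3) = -37 + 15 = -22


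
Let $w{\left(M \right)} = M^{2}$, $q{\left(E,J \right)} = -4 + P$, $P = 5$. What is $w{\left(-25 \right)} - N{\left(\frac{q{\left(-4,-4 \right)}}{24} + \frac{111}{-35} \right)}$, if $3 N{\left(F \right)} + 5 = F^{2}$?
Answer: $\frac{1319616359}{2116800} \approx 623.4$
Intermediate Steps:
$q{\left(E,J \right)} = 1$ ($q{\left(E,J \right)} = -4 + 5 = 1$)
$N{\left(F \right)} = - \frac{5}{3} + \frac{F^{2}}{3}$
$w{\left(-25 \right)} - N{\left(\frac{q{\left(-4,-4 \right)}}{24} + \frac{111}{-35} \right)} = \left(-25\right)^{2} - \left(- \frac{5}{3} + \frac{\left(1 \cdot \frac{1}{24} + \frac{111}{-35}\right)^{2}}{3}\right) = 625 - \left(- \frac{5}{3} + \frac{\left(1 \cdot \frac{1}{24} + 111 \left(- \frac{1}{35}\right)\right)^{2}}{3}\right) = 625 - \left(- \frac{5}{3} + \frac{\left(\frac{1}{24} - \frac{111}{35}\right)^{2}}{3}\right) = 625 - \left(- \frac{5}{3} + \frac{\left(- \frac{2629}{840}\right)^{2}}{3}\right) = 625 - \left(- \frac{5}{3} + \frac{1}{3} \cdot \frac{6911641}{705600}\right) = 625 - \left(- \frac{5}{3} + \frac{6911641}{2116800}\right) = 625 - \frac{3383641}{2116800} = \frac{1319616359}{2116800}$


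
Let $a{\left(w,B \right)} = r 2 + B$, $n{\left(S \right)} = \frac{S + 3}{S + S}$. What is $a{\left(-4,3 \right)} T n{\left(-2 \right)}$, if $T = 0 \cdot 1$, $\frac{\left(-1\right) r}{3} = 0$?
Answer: $0$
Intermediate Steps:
$n{\left(S \right)} = \frac{3 + S}{2 S}$
$r = 0$ ($r = \left(-3\right) 0 = 0$)
$a{\left(w,B \right)} = B$ ($a{\left(w,B \right)} = 0 \cdot 2 + B = 0 + B = B$)
$T = 0$
$a{\left(-4,3 \right)} T n{\left(-2 \right)} = 3 \cdot 0 \frac{3 - 2}{2 \left(-2\right)} = 0 \cdot \frac{1}{2} \left(- \frac{1}{2}\right) 1 = 0 \left(- \frac{1}{4}\right) = 0$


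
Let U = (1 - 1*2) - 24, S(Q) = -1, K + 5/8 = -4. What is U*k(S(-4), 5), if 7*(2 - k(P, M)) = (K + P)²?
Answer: 28225/448 ≈ 63.002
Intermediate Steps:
K = -37/8 (K = -5/8 - 4 = -37/8 ≈ -4.6250)
U = -25 (U = (1 - 2) - 24 = -1 - 24 = -25)
k(P, M) = 2 - (-37/8 + P)²/7
U*k(S(-4), 5) = -25*(2 - (-37 + 8*(-1))²/448) = -25*(2 - (-37 - 8)²/448) = -25*(2 - 1/448*(-45)²) = -25*(2 - 1/448*2025) = -25*(2 - 2025/448) = -25*(-1129/448) = 28225/448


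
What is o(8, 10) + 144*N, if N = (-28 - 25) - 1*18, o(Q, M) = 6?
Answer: -10218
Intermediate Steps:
N = -71 (N = -53 - 18 = -71)
o(8, 10) + 144*N = 6 + 144*(-71) = 6 - 10224 = -10218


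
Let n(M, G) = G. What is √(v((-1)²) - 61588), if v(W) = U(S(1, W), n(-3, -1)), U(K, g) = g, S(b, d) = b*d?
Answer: 11*I*√509 ≈ 248.17*I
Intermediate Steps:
v(W) = -1
√(v((-1)²) - 61588) = √(-1 - 61588) = √(-61589) = 11*I*√509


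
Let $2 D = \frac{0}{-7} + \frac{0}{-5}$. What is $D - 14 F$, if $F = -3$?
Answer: $42$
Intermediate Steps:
$D = 0$ ($D = \frac{\frac{0}{-7} + \frac{0}{-5}}{2} = \frac{0 \left(- \frac{1}{7}\right) + 0 \left(- \frac{1}{5}\right)}{2} = \frac{0 + 0}{2} = \frac{1}{2} \cdot 0 = 0$)
$D - 14 F = 0 - -42 = 0 + 42 = 42$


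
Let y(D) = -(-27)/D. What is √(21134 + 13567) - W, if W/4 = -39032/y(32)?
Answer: 4996096/27 + √34701 ≈ 1.8523e+5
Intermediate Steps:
y(D) = 27/D
W = -4996096/27 (W = 4*(-39032/(27/32)) = 4*(-39032/(27*(1/32))) = 4*(-39032/27/32) = 4*(-39032*32/27) = 4*(-1249024/27) = -4996096/27 ≈ -1.8504e+5)
√(21134 + 13567) - W = √(21134 + 13567) - 1*(-4996096/27) = √34701 + 4996096/27 = 4996096/27 + √34701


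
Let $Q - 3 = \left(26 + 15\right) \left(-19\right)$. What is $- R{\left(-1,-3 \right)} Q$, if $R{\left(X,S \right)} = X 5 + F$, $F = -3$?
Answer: $-6208$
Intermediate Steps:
$R{\left(X,S \right)} = -3 + 5 X$ ($R{\left(X,S \right)} = X 5 - 3 = 5 X - 3 = -3 + 5 X$)
$Q = -776$ ($Q = 3 + \left(26 + 15\right) \left(-19\right) = 3 + 41 \left(-19\right) = 3 - 779 = -776$)
$- R{\left(-1,-3 \right)} Q = - \left(-3 + 5 \left(-1\right)\right) \left(-776\right) = - \left(-3 - 5\right) \left(-776\right) = - \left(-8\right) \left(-776\right) = \left(-1\right) 6208 = -6208$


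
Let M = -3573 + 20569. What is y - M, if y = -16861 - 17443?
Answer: -51300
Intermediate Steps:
M = 16996
y = -34304
y - M = -34304 - 1*16996 = -34304 - 16996 = -51300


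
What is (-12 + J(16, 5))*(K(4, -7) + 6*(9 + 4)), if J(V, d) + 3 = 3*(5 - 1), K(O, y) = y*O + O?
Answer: -162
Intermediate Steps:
K(O, y) = O + O*y (K(O, y) = O*y + O = O + O*y)
J(V, d) = 9 (J(V, d) = -3 + 3*(5 - 1) = -3 + 3*4 = -3 + 12 = 9)
(-12 + J(16, 5))*(K(4, -7) + 6*(9 + 4)) = (-12 + 9)*(4*(1 - 7) + 6*(9 + 4)) = -3*(4*(-6) + 6*13) = -3*(-24 + 78) = -3*54 = -162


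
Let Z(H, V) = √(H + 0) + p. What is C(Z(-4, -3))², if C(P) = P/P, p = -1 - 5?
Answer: 1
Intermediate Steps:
p = -6
Z(H, V) = -6 + √H (Z(H, V) = √(H + 0) - 6 = √H - 6 = -6 + √H)
C(P) = 1
C(Z(-4, -3))² = 1² = 1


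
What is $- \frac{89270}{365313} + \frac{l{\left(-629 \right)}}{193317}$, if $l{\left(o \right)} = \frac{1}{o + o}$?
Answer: $- \frac{425682752383}{1741989926118} \approx -0.24437$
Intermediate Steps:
$l{\left(o \right)} = \frac{1}{2 o}$
$- \frac{89270}{365313} + \frac{l{\left(-629 \right)}}{193317} = - \frac{89270}{365313} + \frac{\frac{1}{2} \frac{1}{-629}}{193317} = \left(-89270\right) \frac{1}{365313} + \frac{1}{2} \left(- \frac{1}{629}\right) \frac{1}{193317} = - \frac{89270}{365313} - \frac{1}{243192786} = - \frac{425682752383}{1741989926118}$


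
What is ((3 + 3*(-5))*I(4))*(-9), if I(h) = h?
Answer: 432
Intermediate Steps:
((3 + 3*(-5))*I(4))*(-9) = ((3 + 3*(-5))*4)*(-9) = ((3 - 15)*4)*(-9) = -12*4*(-9) = -48*(-9) = 432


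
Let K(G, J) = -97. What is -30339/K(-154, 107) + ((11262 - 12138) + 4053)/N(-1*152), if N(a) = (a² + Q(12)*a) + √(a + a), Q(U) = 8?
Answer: 47834540811/152865889 - 3177*I*√19/119771212 ≈ 312.92 - 0.00011562*I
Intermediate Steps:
N(a) = a² + 8*a + √2*√a (N(a) = (a² + 8*a) + √(a + a) = (a² + 8*a) + √(2*a) = (a² + 8*a) + √2*√a = a² + 8*a + √2*√a)
-30339/K(-154, 107) + ((11262 - 12138) + 4053)/N(-1*152) = -30339/(-97) + ((11262 - 12138) + 4053)/((-1*152)² + 8*(-1*152) + √2*√(-1*152)) = -30339*(-1/97) + (-876 + 4053)/((-152)² + 8*(-152) + √2*√(-152)) = 30339/97 + 3177/(23104 - 1216 + √2*(2*I*√38)) = 30339/97 + 3177/(23104 - 1216 + 4*I*√19) = 30339/97 + 3177/(21888 + 4*I*√19)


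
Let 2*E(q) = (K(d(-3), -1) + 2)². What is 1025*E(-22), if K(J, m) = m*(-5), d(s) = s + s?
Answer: 50225/2 ≈ 25113.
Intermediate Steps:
d(s) = 2*s
K(J, m) = -5*m
E(q) = 49/2 (E(q) = (-5*(-1) + 2)²/2 = (5 + 2)²/2 = (½)*7² = (½)*49 = 49/2)
1025*E(-22) = 1025*(49/2) = 50225/2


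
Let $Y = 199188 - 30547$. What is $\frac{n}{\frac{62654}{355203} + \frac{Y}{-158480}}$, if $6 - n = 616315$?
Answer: $\frac{34693618411614960}{49972383203} \approx 6.9426 \cdot 10^{5}$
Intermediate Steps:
$Y = 168641$ ($Y = 199188 - 30547 = 168641$)
$n = -616309$ ($n = 6 - 616315 = -616309$)
$\frac{n}{\frac{62654}{355203} + \frac{Y}{-158480}} = - \frac{616309}{\frac{62654}{355203} + \frac{168641}{-158480}} = - \frac{616309}{62654 \cdot \frac{1}{355203} + 168641 \left(- \frac{1}{158480}\right)} = - \frac{616309}{\frac{62654}{355203} - \frac{168641}{158480}} = - \frac{616309}{- \frac{49972383203}{56292571440}} = \left(-616309\right) \left(- \frac{56292571440}{49972383203}\right) = \frac{34693618411614960}{49972383203}$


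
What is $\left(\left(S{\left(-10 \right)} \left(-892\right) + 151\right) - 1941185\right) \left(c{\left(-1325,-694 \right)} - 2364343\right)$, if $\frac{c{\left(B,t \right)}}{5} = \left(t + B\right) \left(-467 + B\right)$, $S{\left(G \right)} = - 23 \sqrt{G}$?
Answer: $-30524500757498 + 322632502852 i \sqrt{10} \approx -3.0525 \cdot 10^{13} + 1.0203 \cdot 10^{12} i$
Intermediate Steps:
$c{\left(B,t \right)} = 5 \left(-467 + B\right) \left(B + t\right)$ ($c{\left(B,t \right)} = 5 \left(t + B\right) \left(-467 + B\right) = 5 \left(B + t\right) \left(-467 + B\right) = 5 \left(-467 + B\right) \left(B + t\right)$)
$\left(\left(S{\left(-10 \right)} \left(-892\right) + 151\right) - 1941185\right) \left(c{\left(-1325,-694 \right)} - 2364343\right) = \left(\left(- 23 \sqrt{-10} \left(-892\right) + 151\right) - 1941185\right) \left(\left(\left(-2335\right) \left(-1325\right) - -1620490 + 5 \left(-1325\right)^{2} + 5 \left(-1325\right) \left(-694\right)\right) - 2364343\right) = \left(\left(- 23 i \sqrt{10} \left(-892\right) + 151\right) - 1941185\right) \left(\left(3093875 + 1620490 + 5 \cdot 1755625 + 4597750\right) - 2364343\right) = \left(\left(- 23 i \sqrt{10} \left(-892\right) + 151\right) - 1941185\right) \left(\left(3093875 + 1620490 + 8778125 + 4597750\right) - 2364343\right) = \left(\left(20516 i \sqrt{10} + 151\right) - 1941185\right) \left(18090240 - 2364343\right) = \left(\left(151 + 20516 i \sqrt{10}\right) - 1941185\right) 15725897 = \left(-1941034 + 20516 i \sqrt{10}\right) 15725897 = -30524500757498 + 322632502852 i \sqrt{10}$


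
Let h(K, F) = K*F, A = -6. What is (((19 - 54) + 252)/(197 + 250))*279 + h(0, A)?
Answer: 20181/149 ≈ 135.44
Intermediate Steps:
h(K, F) = F*K
(((19 - 54) + 252)/(197 + 250))*279 + h(0, A) = (((19 - 54) + 252)/(197 + 250))*279 - 6*0 = ((-35 + 252)/447)*279 + 0 = (217*(1/447))*279 + 0 = (217/447)*279 + 0 = 20181/149 + 0 = 20181/149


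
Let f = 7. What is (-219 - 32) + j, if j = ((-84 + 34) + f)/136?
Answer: -34179/136 ≈ -251.32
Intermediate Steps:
j = -43/136 (j = ((-84 + 34) + 7)/136 = (-50 + 7)*(1/136) = -43*1/136 = -43/136 ≈ -0.31618)
(-219 - 32) + j = (-219 - 32) - 43/136 = -251 - 43/136 = -34179/136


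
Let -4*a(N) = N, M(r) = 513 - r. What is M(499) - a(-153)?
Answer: -97/4 ≈ -24.250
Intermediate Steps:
a(N) = -N/4
M(499) - a(-153) = (513 - 1*499) - (-1)*(-153)/4 = (513 - 499) - 1*153/4 = 14 - 153/4 = -97/4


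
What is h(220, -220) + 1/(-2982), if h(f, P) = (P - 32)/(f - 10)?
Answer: -17897/14910 ≈ -1.2003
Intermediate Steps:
h(f, P) = (-32 + P)/(-10 + f)
h(220, -220) + 1/(-2982) = (-32 - 220)/(-10 + 220) + 1/(-2982) = -252/210 - 1/2982 = (1/210)*(-252) - 1/2982 = -6/5 - 1/2982 = -17897/14910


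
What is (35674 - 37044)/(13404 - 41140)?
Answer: 685/13868 ≈ 0.049394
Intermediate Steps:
(35674 - 37044)/(13404 - 41140) = -1370/(-27736) = -1370*(-1/27736) = 685/13868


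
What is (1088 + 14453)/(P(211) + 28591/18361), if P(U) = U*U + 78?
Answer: 285348301/818910830 ≈ 0.34845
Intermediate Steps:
P(U) = 78 + U² (P(U) = U² + 78 = 78 + U²)
(1088 + 14453)/(P(211) + 28591/18361) = (1088 + 14453)/((78 + 211²) + 28591/18361) = 15541/((78 + 44521) + 28591*(1/18361)) = 15541/(44599 + 28591/18361) = 15541/(818910830/18361) = 15541*(18361/818910830) = 285348301/818910830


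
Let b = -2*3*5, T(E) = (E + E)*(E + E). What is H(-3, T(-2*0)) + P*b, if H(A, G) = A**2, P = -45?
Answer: 1359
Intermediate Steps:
T(E) = 4*E**2 (T(E) = (2*E)*(2*E) = 4*E**2)
b = -30 (b = -6*5 = -30)
H(-3, T(-2*0)) + P*b = (-3)**2 - 45*(-30) = 9 + 1350 = 1359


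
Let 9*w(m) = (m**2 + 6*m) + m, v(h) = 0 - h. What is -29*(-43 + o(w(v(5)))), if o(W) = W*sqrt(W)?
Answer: 1247 + 290*I*sqrt(10)/27 ≈ 1247.0 + 33.965*I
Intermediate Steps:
v(h) = -h
w(m) = m**2/9 + 7*m/9 (w(m) = ((m**2 + 6*m) + m)/9 = (m**2 + 7*m)/9 = m**2/9 + 7*m/9)
o(W) = W**(3/2)
-29*(-43 + o(w(v(5)))) = -29*(-43 + ((-1*5)*(7 - 1*5)/9)**(3/2)) = -29*(-43 + ((1/9)*(-5)*(7 - 5))**(3/2)) = -29*(-43 + ((1/9)*(-5)*2)**(3/2)) = -29*(-43 + (-10/9)**(3/2)) = -29*(-43 - 10*I*sqrt(10)/27) = 1247 + 290*I*sqrt(10)/27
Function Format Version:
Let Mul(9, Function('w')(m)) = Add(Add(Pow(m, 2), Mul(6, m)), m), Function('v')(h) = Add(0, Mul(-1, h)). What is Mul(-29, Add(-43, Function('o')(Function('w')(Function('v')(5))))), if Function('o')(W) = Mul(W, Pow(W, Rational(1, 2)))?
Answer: Add(1247, Mul(Rational(290, 27), I, Pow(10, Rational(1, 2)))) ≈ Add(1247.0, Mul(33.965, I))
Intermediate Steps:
Function('v')(h) = Mul(-1, h)
Function('w')(m) = Add(Mul(Rational(1, 9), Pow(m, 2)), Mul(Rational(7, 9), m)) (Function('w')(m) = Mul(Rational(1, 9), Add(Add(Pow(m, 2), Mul(6, m)), m)) = Mul(Rational(1, 9), Add(Pow(m, 2), Mul(7, m))) = Add(Mul(Rational(1, 9), Pow(m, 2)), Mul(Rational(7, 9), m)))
Function('o')(W) = Pow(W, Rational(3, 2))
Mul(-29, Add(-43, Function('o')(Function('w')(Function('v')(5))))) = Mul(-29, Add(-43, Pow(Mul(Rational(1, 9), Mul(-1, 5), Add(7, Mul(-1, 5))), Rational(3, 2)))) = Mul(-29, Add(-43, Pow(Mul(Rational(1, 9), -5, Add(7, -5)), Rational(3, 2)))) = Mul(-29, Add(-43, Pow(Mul(Rational(1, 9), -5, 2), Rational(3, 2)))) = Mul(-29, Add(-43, Pow(Rational(-10, 9), Rational(3, 2)))) = Mul(-29, Add(-43, Mul(Rational(-10, 27), I, Pow(10, Rational(1, 2))))) = Add(1247, Mul(Rational(290, 27), I, Pow(10, Rational(1, 2))))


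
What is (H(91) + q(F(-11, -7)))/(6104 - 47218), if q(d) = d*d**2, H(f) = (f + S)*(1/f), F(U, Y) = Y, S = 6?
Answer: 15558/1870687 ≈ 0.0083167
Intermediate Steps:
H(f) = (6 + f)/f (H(f) = (f + 6)*(1/f) = (6 + f)/f)
q(d) = d**3
(H(91) + q(F(-11, -7)))/(6104 - 47218) = ((6 + 91)/91 + (-7)**3)/(6104 - 47218) = ((1/91)*97 - 343)/(-41114) = (97/91 - 343)*(-1/41114) = -31116/91*(-1/41114) = 15558/1870687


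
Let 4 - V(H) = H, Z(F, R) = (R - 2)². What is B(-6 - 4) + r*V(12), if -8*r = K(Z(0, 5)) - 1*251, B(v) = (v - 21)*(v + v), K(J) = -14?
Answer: 355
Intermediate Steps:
Z(F, R) = (-2 + R)²
B(v) = 2*v*(-21 + v) (B(v) = (-21 + v)*(2*v) = 2*v*(-21 + v))
V(H) = 4 - H
r = 265/8 (r = -(-14 - 1*251)/8 = -(-14 - 251)/8 = -⅛*(-265) = 265/8 ≈ 33.125)
B(-6 - 4) + r*V(12) = 2*(-6 - 4)*(-21 + (-6 - 4)) + 265*(4 - 1*12)/8 = 2*(-10)*(-21 - 10) + 265*(4 - 12)/8 = 2*(-10)*(-31) + (265/8)*(-8) = 620 - 265 = 355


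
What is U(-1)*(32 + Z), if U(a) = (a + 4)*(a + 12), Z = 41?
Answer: 2409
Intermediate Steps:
U(a) = (4 + a)*(12 + a)
U(-1)*(32 + Z) = (48 + (-1)² + 16*(-1))*(32 + 41) = (48 + 1 - 16)*73 = 33*73 = 2409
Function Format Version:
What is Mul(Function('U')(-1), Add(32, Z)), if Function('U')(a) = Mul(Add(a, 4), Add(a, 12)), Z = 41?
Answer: 2409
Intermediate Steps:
Function('U')(a) = Mul(Add(4, a), Add(12, a))
Mul(Function('U')(-1), Add(32, Z)) = Mul(Add(48, Pow(-1, 2), Mul(16, -1)), Add(32, 41)) = Mul(Add(48, 1, -16), 73) = Mul(33, 73) = 2409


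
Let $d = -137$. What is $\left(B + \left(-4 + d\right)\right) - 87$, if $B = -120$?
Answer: $-348$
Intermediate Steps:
$\left(B + \left(-4 + d\right)\right) - 87 = \left(-120 - 141\right) - 87 = -261 - 87 = -348$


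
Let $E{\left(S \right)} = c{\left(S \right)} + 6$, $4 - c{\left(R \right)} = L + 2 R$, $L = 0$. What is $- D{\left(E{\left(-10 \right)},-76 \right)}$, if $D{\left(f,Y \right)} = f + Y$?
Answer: $46$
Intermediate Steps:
$c{\left(R \right)} = 4 - 2 R$ ($c{\left(R \right)} = 4 - \left(0 + 2 R\right) = 4 - 2 R$)
$E{\left(S \right)} = 10 - 2 S$ ($E{\left(S \right)} = \left(4 - 2 S\right) + 6 = 10 - 2 S$)
$D{\left(f,Y \right)} = Y + f$
$- D{\left(E{\left(-10 \right)},-76 \right)} = - (-76 + \left(10 - -20\right)) = - (-76 + \left(10 + 20\right)) = - (-76 + 30) = \left(-1\right) \left(-46\right) = 46$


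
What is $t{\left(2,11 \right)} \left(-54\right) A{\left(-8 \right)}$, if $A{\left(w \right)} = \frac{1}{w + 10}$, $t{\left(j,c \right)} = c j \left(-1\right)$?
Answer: $594$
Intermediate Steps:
$t{\left(j,c \right)} = - c j$
$A{\left(w \right)} = \frac{1}{10 + w}$
$t{\left(2,11 \right)} \left(-54\right) A{\left(-8 \right)} = \frac{\left(-1\right) 11 \cdot 2 \left(-54\right)}{10 - 8} = \frac{\left(-22\right) \left(-54\right)}{2} = 1188 \cdot \frac{1}{2} = 594$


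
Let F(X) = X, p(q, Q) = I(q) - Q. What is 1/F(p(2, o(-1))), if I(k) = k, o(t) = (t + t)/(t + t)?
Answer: 1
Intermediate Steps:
o(t) = 1 (o(t) = (2*t)/((2*t)) = (2*t)*(1/(2*t)) = 1)
p(q, Q) = q - Q
1/F(p(2, o(-1))) = 1/(2 - 1*1) = 1/(2 - 1) = 1/1 = 1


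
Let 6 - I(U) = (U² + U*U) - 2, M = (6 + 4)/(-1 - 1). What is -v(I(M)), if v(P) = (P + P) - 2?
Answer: 86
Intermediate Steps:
M = -5 (M = 10/(-2) = 10*(-½) = -5)
I(U) = 8 - 2*U² (I(U) = 6 - ((U² + U*U) - 2) = 6 - ((U² + U²) - 2) = 6 - (2*U² - 2) = 6 - (-2 + 2*U²) = 6 + (2 - 2*U²) = 8 - 2*U²)
v(P) = -2 + 2*P (v(P) = 2*P - 2 = -2 + 2*P)
-v(I(M)) = -(-2 + 2*(8 - 2*(-5)²)) = -(-2 + 2*(8 - 2*25)) = -(-2 + 2*(8 - 50)) = -(-2 + 2*(-42)) = -(-2 - 84) = -1*(-86) = 86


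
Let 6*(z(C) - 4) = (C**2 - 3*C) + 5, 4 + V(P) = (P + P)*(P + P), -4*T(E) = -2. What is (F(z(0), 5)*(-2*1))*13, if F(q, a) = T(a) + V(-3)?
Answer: -845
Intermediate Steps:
T(E) = 1/2 (T(E) = -1/4*(-2) = 1/2)
V(P) = -4 + 4*P**2 (V(P) = -4 + (P + P)*(P + P) = -4 + (2*P)*(2*P) = -4 + 4*P**2)
z(C) = 29/6 - C/2 + C**2/6 (z(C) = 4 + ((C**2 - 3*C) + 5)/6 = 4 + (5 + C**2 - 3*C)/6 = 4 + (5/6 - C/2 + C**2/6) = 29/6 - C/2 + C**2/6)
F(q, a) = 65/2 (F(q, a) = 1/2 + (-4 + 4*(-3)**2) = 1/2 + (-4 + 4*9) = 1/2 + (-4 + 36) = 1/2 + 32 = 65/2)
(F(z(0), 5)*(-2*1))*13 = (65*(-2*1)/2)*13 = ((65/2)*(-2))*13 = -65*13 = -845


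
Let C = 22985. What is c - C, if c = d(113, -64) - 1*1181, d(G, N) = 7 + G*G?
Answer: -11390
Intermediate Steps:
d(G, N) = 7 + G**2
c = 11595 (c = (7 + 113**2) - 1*1181 = (7 + 12769) - 1181 = 12776 - 1181 = 11595)
c - C = 11595 - 1*22985 = 11595 - 22985 = -11390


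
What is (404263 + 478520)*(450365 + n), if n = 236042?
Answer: 605948430681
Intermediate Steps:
(404263 + 478520)*(450365 + n) = (404263 + 478520)*(450365 + 236042) = 882783*686407 = 605948430681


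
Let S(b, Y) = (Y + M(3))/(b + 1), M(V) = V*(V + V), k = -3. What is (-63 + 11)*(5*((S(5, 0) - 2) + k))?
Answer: 520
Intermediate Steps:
M(V) = 2*V² (M(V) = V*(2*V) = 2*V²)
S(b, Y) = (18 + Y)/(1 + b) (S(b, Y) = (Y + 2*3²)/(b + 1) = (Y + 2*9)/(1 + b) = (Y + 18)/(1 + b) = (18 + Y)/(1 + b))
(-63 + 11)*(5*((S(5, 0) - 2) + k)) = (-63 + 11)*(5*(((18 + 0)/(1 + 5) - 2) - 3)) = -260*((18/6 - 2) - 3) = -260*(((⅙)*18 - 2) - 3) = -260*((3 - 2) - 3) = -260*(1 - 3) = -260*(-2) = -52*(-10) = 520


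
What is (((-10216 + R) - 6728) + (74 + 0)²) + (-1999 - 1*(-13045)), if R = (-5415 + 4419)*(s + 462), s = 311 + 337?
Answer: -1105982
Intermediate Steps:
s = 648
R = -1105560 (R = (-5415 + 4419)*(648 + 462) = -996*1110 = -1105560)
(((-10216 + R) - 6728) + (74 + 0)²) + (-1999 - 1*(-13045)) = (((-10216 - 1105560) - 6728) + (74 + 0)²) + (-1999 - 1*(-13045)) = ((-1115776 - 6728) + 74²) + (-1999 + 13045) = (-1122504 + 5476) + 11046 = -1117028 + 11046 = -1105982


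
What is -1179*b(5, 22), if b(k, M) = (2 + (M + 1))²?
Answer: -736875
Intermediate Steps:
b(k, M) = (3 + M)² (b(k, M) = (2 + (1 + M))² = (3 + M)²)
-1179*b(5, 22) = -1179*(3 + 22)² = -1179*25² = -1179*625 = -736875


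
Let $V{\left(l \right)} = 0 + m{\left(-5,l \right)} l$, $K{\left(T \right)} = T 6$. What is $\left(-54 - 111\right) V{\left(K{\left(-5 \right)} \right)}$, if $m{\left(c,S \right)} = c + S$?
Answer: $-173250$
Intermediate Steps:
$m{\left(c,S \right)} = S + c$
$K{\left(T \right)} = 6 T$
$V{\left(l \right)} = l \left(-5 + l\right)$ ($V{\left(l \right)} = 0 + \left(l - 5\right) l = 0 + \left(-5 + l\right) l = 0 + l \left(-5 + l\right) = l \left(-5 + l\right)$)
$\left(-54 - 111\right) V{\left(K{\left(-5 \right)} \right)} = \left(-54 - 111\right) 6 \left(-5\right) \left(-5 + 6 \left(-5\right)\right) = - 165 \left(- 30 \left(-5 - 30\right)\right) = - 165 \left(\left(-30\right) \left(-35\right)\right) = \left(-165\right) 1050 = -173250$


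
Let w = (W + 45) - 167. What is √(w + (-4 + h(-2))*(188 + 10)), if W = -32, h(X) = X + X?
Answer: I*√1738 ≈ 41.689*I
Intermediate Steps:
h(X) = 2*X
w = -154 (w = (-32 + 45) - 167 = 13 - 167 = -154)
√(w + (-4 + h(-2))*(188 + 10)) = √(-154 + (-4 + 2*(-2))*(188 + 10)) = √(-154 + (-4 - 4)*198) = √(-154 - 8*198) = √(-154 - 1584) = √(-1738) = I*√1738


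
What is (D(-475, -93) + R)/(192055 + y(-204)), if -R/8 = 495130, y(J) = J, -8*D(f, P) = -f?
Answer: -31688795/1534808 ≈ -20.647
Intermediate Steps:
D(f, P) = f/8 (D(f, P) = -(-1)*f/8 = f/8)
R = -3961040 (R = -8*495130 = -3961040)
(D(-475, -93) + R)/(192055 + y(-204)) = ((⅛)*(-475) - 3961040)/(192055 - 204) = (-475/8 - 3961040)/191851 = -31688795/8*1/191851 = -31688795/1534808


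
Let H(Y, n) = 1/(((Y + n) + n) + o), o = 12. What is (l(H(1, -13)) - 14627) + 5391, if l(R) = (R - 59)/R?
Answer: -8468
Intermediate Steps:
H(Y, n) = 1/(12 + Y + 2*n) (H(Y, n) = 1/(((Y + n) + n) + 12) = 1/((Y + 2*n) + 12) = 1/(12 + Y + 2*n))
l(R) = (-59 + R)/R
(l(H(1, -13)) - 14627) + 5391 = ((-59 + 1/(12 + 1 + 2*(-13)))/(1/(12 + 1 + 2*(-13))) - 14627) + 5391 = ((-59 + 1/(12 + 1 - 26))/(1/(12 + 1 - 26)) - 14627) + 5391 = ((-59 + 1/(-13))/(1/(-13)) - 14627) + 5391 = ((-59 - 1/13)/(-1/13) - 14627) + 5391 = (-13*(-768/13) - 14627) + 5391 = (768 - 14627) + 5391 = -13859 + 5391 = -8468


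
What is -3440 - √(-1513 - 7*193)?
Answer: -3440 - 4*I*√179 ≈ -3440.0 - 53.516*I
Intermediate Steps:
-3440 - √(-1513 - 7*193) = -3440 - √(-1513 - 1351) = -3440 - √(-2864) = -3440 - 4*I*√179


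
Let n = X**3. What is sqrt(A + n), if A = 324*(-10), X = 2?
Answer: 4*I*sqrt(202) ≈ 56.851*I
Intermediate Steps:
A = -3240
n = 8 (n = 2**3 = 8)
sqrt(A + n) = sqrt(-3240 + 8) = sqrt(-3232) = 4*I*sqrt(202)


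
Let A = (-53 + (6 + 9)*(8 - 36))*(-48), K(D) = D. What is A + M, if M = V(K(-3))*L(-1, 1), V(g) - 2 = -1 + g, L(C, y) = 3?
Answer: 22698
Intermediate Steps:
V(g) = 1 + g (V(g) = 2 + (-1 + g) = 1 + g)
M = -6 (M = (1 - 3)*3 = -2*3 = -6)
A = 22704 (A = (-53 + 15*(-28))*(-48) = (-53 - 420)*(-48) = -473*(-48) = 22704)
A + M = 22704 - 6 = 22698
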